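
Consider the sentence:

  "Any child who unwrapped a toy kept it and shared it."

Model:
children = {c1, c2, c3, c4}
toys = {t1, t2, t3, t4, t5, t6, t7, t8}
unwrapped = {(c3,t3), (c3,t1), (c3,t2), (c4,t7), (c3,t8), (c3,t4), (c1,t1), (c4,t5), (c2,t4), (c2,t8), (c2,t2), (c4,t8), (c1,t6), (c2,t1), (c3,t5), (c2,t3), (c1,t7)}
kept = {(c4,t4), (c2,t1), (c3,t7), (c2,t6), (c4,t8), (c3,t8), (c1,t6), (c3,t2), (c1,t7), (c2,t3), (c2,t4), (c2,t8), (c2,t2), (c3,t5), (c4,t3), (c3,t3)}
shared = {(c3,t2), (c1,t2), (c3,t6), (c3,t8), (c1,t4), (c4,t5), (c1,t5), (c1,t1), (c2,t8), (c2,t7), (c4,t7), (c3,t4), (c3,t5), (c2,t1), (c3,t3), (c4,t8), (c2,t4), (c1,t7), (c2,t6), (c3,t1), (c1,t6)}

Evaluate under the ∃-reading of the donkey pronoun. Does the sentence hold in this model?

"it" takes "a toy" as antecedent — a donkey pronoun bound across the clause boundary.
Weak reading: every child c with some unwrapped-toy has at least one unwrapped-toy t such that kept(c,t) ∧ shared(c,t).
Per child: c1:✓  c2:✓  c3:✓  c4:✓
Every child in the restrictor has a witness.

True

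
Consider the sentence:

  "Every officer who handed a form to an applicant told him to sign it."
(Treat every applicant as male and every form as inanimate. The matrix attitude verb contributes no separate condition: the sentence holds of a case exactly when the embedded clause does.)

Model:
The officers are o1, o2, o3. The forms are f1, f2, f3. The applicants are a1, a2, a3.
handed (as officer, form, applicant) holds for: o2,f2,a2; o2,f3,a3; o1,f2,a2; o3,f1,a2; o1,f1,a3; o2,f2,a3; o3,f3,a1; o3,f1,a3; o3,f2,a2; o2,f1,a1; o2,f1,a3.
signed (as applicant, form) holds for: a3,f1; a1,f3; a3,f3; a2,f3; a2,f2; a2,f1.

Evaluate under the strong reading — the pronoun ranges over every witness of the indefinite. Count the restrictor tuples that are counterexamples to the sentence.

2

"him" takes "an applicant" as antecedent and "it" takes "a form"; both are donkey pronouns co-varying with the restrictor.
Strong reading: for every (o,f,a) with handed(o,f,a), signed(a,f).
Restrictor triples: (o1,f1,a3)→signed(a3,f1) ✓  (o1,f2,a2)→signed(a2,f2) ✓  (o2,f1,a1)→signed(a1,f1) ✗  (o2,f1,a3)→signed(a3,f1) ✓  (o2,f2,a2)→signed(a2,f2) ✓  (o2,f2,a3)→signed(a3,f2) ✗  (o2,f3,a3)→signed(a3,f3) ✓  (o3,f1,a2)→signed(a2,f1) ✓  (o3,f1,a3)→signed(a3,f1) ✓  (o3,f2,a2)→signed(a2,f2) ✓  (o3,f3,a1)→signed(a1,f3) ✓
Counterexamples (restrictor triples failing the scope): 2.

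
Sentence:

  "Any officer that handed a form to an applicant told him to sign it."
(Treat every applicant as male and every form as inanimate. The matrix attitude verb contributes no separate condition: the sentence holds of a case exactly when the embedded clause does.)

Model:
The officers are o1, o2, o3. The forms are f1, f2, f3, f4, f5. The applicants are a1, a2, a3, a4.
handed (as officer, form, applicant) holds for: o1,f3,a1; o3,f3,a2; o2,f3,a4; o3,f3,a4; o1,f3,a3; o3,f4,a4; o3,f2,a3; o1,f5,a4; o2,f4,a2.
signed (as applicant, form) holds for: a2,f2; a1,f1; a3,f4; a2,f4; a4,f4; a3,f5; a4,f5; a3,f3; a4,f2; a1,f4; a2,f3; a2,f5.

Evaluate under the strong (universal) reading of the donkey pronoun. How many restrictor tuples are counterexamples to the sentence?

4

"him" takes "an applicant" as antecedent and "it" takes "a form"; both are donkey pronouns co-varying with the restrictor.
Strong reading: for every (o,f,a) with handed(o,f,a), signed(a,f).
Restrictor triples: (o1,f3,a1)→signed(a1,f3) ✗  (o1,f3,a3)→signed(a3,f3) ✓  (o1,f5,a4)→signed(a4,f5) ✓  (o2,f3,a4)→signed(a4,f3) ✗  (o2,f4,a2)→signed(a2,f4) ✓  (o3,f2,a3)→signed(a3,f2) ✗  (o3,f3,a2)→signed(a2,f3) ✓  (o3,f3,a4)→signed(a4,f3) ✗  (o3,f4,a4)→signed(a4,f4) ✓
Counterexamples (restrictor triples failing the scope): 4.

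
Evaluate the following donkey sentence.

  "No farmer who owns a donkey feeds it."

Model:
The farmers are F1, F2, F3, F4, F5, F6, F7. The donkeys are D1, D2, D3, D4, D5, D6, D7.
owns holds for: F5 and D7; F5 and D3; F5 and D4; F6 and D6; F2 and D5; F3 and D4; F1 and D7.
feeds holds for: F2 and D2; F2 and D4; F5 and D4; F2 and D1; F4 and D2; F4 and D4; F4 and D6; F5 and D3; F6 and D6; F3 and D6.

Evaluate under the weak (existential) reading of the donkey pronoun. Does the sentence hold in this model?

False

"it" takes "a donkey" as antecedent — a donkey pronoun bound across the clause boundary.
Truth condition: for no (f,d) with owns(f,d) does feeds(f,d) hold.
Restrictor pairs — does the scope hold? (F1,D7):fails  (F2,D5):fails  (F3,D4):fails  (F5,D3):holds  (F5,D4):holds  (F5,D7):fails  (F6,D6):holds
Scope holds for 3 pair(s), so the sentence is false.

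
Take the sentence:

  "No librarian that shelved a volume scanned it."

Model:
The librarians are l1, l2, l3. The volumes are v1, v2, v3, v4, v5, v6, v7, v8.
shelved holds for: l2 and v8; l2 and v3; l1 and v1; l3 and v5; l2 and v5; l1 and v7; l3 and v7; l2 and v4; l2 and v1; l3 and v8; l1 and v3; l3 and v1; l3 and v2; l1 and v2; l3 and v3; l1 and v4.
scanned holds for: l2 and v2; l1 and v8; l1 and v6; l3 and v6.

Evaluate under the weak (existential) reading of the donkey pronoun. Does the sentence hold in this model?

"it" takes "a volume" as antecedent — a donkey pronoun bound across the clause boundary.
Truth condition: for no (l,v) with shelved(l,v) does scanned(l,v) hold.
Restrictor pairs — does the scope hold? (l1,v1):fails  (l1,v2):fails  (l1,v3):fails  (l1,v4):fails  (l1,v7):fails  (l2,v1):fails  (l2,v3):fails  (l2,v4):fails  (l2,v5):fails  (l2,v8):fails  (l3,v1):fails  (l3,v2):fails  (l3,v3):fails  (l3,v5):fails  (l3,v7):fails  (l3,v8):fails
Scope holds for no restrictor pair, so the sentence is true.

True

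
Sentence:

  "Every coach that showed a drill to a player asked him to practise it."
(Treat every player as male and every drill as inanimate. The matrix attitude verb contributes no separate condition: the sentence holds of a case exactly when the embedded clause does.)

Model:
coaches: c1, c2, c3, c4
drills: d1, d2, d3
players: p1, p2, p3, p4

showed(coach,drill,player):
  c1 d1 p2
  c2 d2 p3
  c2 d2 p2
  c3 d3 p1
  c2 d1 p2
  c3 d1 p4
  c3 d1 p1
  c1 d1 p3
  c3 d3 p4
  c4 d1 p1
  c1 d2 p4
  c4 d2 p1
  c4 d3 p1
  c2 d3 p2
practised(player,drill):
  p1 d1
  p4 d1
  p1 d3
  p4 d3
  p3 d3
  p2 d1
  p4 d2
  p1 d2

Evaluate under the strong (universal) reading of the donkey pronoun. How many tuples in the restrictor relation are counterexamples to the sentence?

4

"him" takes "a player" as antecedent and "it" takes "a drill"; both are donkey pronouns co-varying with the restrictor.
Strong reading: for every (c,d,p) with showed(c,d,p), practised(p,d).
Restrictor triples: (c1,d1,p2)→practised(p2,d1) ✓  (c1,d1,p3)→practised(p3,d1) ✗  (c1,d2,p4)→practised(p4,d2) ✓  (c2,d1,p2)→practised(p2,d1) ✓  (c2,d2,p2)→practised(p2,d2) ✗  (c2,d2,p3)→practised(p3,d2) ✗  (c2,d3,p2)→practised(p2,d3) ✗  (c3,d1,p1)→practised(p1,d1) ✓  (c3,d1,p4)→practised(p4,d1) ✓  (c3,d3,p1)→practised(p1,d3) ✓  (c3,d3,p4)→practised(p4,d3) ✓  (c4,d1,p1)→practised(p1,d1) ✓  (c4,d2,p1)→practised(p1,d2) ✓  (c4,d3,p1)→practised(p1,d3) ✓
Counterexamples (restrictor triples failing the scope): 4.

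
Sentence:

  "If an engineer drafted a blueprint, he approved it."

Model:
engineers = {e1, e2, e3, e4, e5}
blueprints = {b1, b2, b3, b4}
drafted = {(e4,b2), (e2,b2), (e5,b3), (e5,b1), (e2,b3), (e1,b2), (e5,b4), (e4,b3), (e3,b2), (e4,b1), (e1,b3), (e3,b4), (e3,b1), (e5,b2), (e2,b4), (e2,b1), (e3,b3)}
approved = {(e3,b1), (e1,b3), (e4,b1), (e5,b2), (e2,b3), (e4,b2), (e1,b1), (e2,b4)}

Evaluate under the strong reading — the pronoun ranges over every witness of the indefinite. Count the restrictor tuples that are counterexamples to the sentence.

10

"it" takes "a blueprint" as antecedent — a donkey pronoun bound across the clause boundary.
Strong reading: for every (e,b) with drafted(e,b), approved(e,b).
Restrictor pairs: (e1,b2) ✗  (e1,b3) ✓  (e2,b1) ✗  (e2,b2) ✗  (e2,b3) ✓  (e2,b4) ✓  (e3,b1) ✓  (e3,b2) ✗  (e3,b3) ✗  (e3,b4) ✗  (e4,b1) ✓  (e4,b2) ✓  (e4,b3) ✗  (e5,b1) ✗  (e5,b2) ✓  (e5,b3) ✗  (e5,b4) ✗
Counterexamples (restrictor pairs failing the scope): 10.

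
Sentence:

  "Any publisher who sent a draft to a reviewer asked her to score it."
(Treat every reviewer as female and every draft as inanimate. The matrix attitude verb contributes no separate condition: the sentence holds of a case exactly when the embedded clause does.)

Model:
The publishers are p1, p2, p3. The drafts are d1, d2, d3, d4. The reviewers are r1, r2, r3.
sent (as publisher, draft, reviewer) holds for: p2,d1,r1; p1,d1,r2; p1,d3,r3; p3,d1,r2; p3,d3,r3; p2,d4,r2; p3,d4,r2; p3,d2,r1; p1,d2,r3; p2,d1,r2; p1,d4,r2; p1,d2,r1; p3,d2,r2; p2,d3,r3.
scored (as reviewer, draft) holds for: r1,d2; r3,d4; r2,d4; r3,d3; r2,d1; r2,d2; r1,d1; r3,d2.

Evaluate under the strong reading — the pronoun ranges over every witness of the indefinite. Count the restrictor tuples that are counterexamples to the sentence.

0

"her" takes "a reviewer" as antecedent and "it" takes "a draft"; both are donkey pronouns co-varying with the restrictor.
Strong reading: for every (p,d,r) with sent(p,d,r), scored(r,d).
Restrictor triples: (p1,d1,r2)→scored(r2,d1) ✓  (p1,d2,r1)→scored(r1,d2) ✓  (p1,d2,r3)→scored(r3,d2) ✓  (p1,d3,r3)→scored(r3,d3) ✓  (p1,d4,r2)→scored(r2,d4) ✓  (p2,d1,r1)→scored(r1,d1) ✓  (p2,d1,r2)→scored(r2,d1) ✓  (p2,d3,r3)→scored(r3,d3) ✓  (p2,d4,r2)→scored(r2,d4) ✓  (p3,d1,r2)→scored(r2,d1) ✓  (p3,d2,r1)→scored(r1,d2) ✓  (p3,d2,r2)→scored(r2,d2) ✓  (p3,d3,r3)→scored(r3,d3) ✓  (p3,d4,r2)→scored(r2,d4) ✓
Counterexamples (restrictor triples failing the scope): 0.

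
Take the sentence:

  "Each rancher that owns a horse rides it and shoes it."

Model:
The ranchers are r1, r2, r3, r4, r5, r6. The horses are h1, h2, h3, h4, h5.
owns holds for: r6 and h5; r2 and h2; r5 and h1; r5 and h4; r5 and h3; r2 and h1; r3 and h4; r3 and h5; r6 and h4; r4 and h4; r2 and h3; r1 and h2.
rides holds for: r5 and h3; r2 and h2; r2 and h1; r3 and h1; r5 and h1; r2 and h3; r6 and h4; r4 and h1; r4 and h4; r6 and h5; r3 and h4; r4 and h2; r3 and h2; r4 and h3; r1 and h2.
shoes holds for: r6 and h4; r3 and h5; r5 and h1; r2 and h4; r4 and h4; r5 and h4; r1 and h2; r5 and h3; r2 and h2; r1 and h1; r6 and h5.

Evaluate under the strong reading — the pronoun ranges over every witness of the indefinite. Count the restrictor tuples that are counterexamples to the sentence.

"it" takes "a horse" as antecedent — a donkey pronoun bound across the clause boundary.
Strong reading: for every (r,h) with owns(r,h), rides(r,h) ∧ shoes(r,h).
Restrictor pairs: (r1,h2) ✓  (r2,h1) ✗  (r2,h2) ✓  (r2,h3) ✗  (r3,h4) ✗  (r3,h5) ✗  (r4,h4) ✓  (r5,h1) ✓  (r5,h3) ✓  (r5,h4) ✗  (r6,h4) ✓  (r6,h5) ✓
Counterexamples (restrictor pairs failing the scope): 5.

5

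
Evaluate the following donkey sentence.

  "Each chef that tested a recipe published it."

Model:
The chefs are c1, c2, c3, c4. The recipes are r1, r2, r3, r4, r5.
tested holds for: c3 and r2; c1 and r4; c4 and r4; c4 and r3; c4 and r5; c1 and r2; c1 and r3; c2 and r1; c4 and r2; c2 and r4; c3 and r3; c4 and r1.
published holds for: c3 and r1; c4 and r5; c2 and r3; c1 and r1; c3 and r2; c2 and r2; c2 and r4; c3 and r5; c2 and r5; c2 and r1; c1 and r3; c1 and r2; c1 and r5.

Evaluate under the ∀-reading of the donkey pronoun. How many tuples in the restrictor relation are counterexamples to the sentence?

"it" takes "a recipe" as antecedent — a donkey pronoun bound across the clause boundary.
Strong reading: for every (c,r) with tested(c,r), published(c,r).
Restrictor pairs: (c1,r2) ✓  (c1,r3) ✓  (c1,r4) ✗  (c2,r1) ✓  (c2,r4) ✓  (c3,r2) ✓  (c3,r3) ✗  (c4,r1) ✗  (c4,r2) ✗  (c4,r3) ✗  (c4,r4) ✗  (c4,r5) ✓
Counterexamples (restrictor pairs failing the scope): 6.

6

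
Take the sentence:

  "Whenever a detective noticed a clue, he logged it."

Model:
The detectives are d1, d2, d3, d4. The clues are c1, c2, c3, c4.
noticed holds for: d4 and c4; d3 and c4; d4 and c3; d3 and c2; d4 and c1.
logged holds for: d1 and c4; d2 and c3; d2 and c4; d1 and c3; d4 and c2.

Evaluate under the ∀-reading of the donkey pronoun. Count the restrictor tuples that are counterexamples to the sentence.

"it" takes "a clue" as antecedent — a donkey pronoun bound across the clause boundary.
Strong reading: for every (d,c) with noticed(d,c), logged(d,c).
Restrictor pairs: (d3,c2) ✗  (d3,c4) ✗  (d4,c1) ✗  (d4,c3) ✗  (d4,c4) ✗
Counterexamples (restrictor pairs failing the scope): 5.

5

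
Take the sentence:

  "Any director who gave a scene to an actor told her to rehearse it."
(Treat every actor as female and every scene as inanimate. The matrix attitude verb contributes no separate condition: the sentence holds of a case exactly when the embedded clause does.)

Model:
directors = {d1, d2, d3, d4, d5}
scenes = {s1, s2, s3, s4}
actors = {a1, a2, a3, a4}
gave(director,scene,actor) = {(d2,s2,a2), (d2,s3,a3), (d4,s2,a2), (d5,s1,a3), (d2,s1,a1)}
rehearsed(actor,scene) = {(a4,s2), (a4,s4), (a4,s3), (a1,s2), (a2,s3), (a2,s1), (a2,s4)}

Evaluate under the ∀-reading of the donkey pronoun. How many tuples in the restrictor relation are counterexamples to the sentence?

5

"her" takes "an actor" as antecedent and "it" takes "a scene"; both are donkey pronouns co-varying with the restrictor.
Strong reading: for every (d,s,a) with gave(d,s,a), rehearsed(a,s).
Restrictor triples: (d2,s1,a1)→rehearsed(a1,s1) ✗  (d2,s2,a2)→rehearsed(a2,s2) ✗  (d2,s3,a3)→rehearsed(a3,s3) ✗  (d4,s2,a2)→rehearsed(a2,s2) ✗  (d5,s1,a3)→rehearsed(a3,s1) ✗
Counterexamples (restrictor triples failing the scope): 5.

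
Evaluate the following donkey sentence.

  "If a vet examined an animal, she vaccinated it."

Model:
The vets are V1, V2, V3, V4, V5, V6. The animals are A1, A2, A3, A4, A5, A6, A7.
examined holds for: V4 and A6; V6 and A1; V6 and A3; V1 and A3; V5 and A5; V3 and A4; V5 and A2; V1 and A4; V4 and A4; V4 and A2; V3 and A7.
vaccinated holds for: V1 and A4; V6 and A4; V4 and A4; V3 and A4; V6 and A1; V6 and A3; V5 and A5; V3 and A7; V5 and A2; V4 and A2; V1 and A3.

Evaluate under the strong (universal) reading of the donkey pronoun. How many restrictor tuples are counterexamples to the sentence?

"it" takes "an animal" as antecedent — a donkey pronoun bound across the clause boundary.
Strong reading: for every (v,a) with examined(v,a), vaccinated(v,a).
Restrictor pairs: (V1,A3) ✓  (V1,A4) ✓  (V3,A4) ✓  (V3,A7) ✓  (V4,A2) ✓  (V4,A4) ✓  (V4,A6) ✗  (V5,A2) ✓  (V5,A5) ✓  (V6,A1) ✓  (V6,A3) ✓
Counterexamples (restrictor pairs failing the scope): 1.

1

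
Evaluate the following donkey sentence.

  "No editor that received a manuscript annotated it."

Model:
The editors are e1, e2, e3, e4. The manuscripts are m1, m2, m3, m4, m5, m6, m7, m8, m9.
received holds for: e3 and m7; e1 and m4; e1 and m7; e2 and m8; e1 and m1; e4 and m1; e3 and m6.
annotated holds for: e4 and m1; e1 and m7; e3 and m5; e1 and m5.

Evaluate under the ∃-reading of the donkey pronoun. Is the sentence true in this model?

"it" takes "a manuscript" as antecedent — a donkey pronoun bound across the clause boundary.
Truth condition: for no (e,m) with received(e,m) does annotated(e,m) hold.
Restrictor pairs — does the scope hold? (e1,m1):fails  (e1,m4):fails  (e1,m7):holds  (e2,m8):fails  (e3,m6):fails  (e3,m7):fails  (e4,m1):holds
Scope holds for 2 pair(s), so the sentence is false.

False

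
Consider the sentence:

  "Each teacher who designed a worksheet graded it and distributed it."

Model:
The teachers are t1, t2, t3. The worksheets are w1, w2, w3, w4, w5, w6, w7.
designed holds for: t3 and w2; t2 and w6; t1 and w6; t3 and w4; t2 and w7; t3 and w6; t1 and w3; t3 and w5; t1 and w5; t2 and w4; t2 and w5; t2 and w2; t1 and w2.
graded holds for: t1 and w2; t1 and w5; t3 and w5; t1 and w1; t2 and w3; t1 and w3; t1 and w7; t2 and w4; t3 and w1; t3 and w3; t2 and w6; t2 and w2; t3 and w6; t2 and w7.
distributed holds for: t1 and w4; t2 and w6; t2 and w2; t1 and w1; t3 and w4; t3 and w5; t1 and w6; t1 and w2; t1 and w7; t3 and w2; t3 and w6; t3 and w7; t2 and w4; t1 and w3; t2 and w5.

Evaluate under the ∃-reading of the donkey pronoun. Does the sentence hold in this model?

True

"it" takes "a worksheet" as antecedent — a donkey pronoun bound across the clause boundary.
Weak reading: every teacher t with some designed-worksheet has at least one designed-worksheet w such that graded(t,w) ∧ distributed(t,w).
Per teacher: t1:✓  t2:✓  t3:✓
Every teacher in the restrictor has a witness.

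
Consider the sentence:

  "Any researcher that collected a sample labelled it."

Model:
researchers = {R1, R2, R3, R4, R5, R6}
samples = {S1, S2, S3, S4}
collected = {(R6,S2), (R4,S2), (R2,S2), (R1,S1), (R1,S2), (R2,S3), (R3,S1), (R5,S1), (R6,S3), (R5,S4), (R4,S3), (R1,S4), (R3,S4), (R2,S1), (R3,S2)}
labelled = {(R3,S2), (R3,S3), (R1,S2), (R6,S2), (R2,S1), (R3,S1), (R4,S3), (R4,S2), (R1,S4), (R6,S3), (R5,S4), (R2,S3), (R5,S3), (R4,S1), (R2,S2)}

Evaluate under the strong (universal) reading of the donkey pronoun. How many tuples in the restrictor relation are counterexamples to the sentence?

"it" takes "a sample" as antecedent — a donkey pronoun bound across the clause boundary.
Strong reading: for every (r,s) with collected(r,s), labelled(r,s).
Restrictor pairs: (R1,S1) ✗  (R1,S2) ✓  (R1,S4) ✓  (R2,S1) ✓  (R2,S2) ✓  (R2,S3) ✓  (R3,S1) ✓  (R3,S2) ✓  (R3,S4) ✗  (R4,S2) ✓  (R4,S3) ✓  (R5,S1) ✗  (R5,S4) ✓  (R6,S2) ✓  (R6,S3) ✓
Counterexamples (restrictor pairs failing the scope): 3.

3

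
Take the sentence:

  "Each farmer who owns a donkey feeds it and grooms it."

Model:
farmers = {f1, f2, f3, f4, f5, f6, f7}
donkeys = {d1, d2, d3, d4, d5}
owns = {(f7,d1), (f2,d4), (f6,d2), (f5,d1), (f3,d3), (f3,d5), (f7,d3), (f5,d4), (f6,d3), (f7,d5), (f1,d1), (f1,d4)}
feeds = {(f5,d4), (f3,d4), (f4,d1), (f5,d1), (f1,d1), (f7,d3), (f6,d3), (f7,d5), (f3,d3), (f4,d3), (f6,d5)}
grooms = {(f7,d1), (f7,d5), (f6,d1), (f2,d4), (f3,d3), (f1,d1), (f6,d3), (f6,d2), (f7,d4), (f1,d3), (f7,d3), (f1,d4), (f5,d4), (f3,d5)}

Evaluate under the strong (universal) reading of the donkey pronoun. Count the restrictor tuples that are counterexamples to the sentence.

6

"it" takes "a donkey" as antecedent — a donkey pronoun bound across the clause boundary.
Strong reading: for every (f,d) with owns(f,d), feeds(f,d) ∧ grooms(f,d).
Restrictor pairs: (f1,d1) ✓  (f1,d4) ✗  (f2,d4) ✗  (f3,d3) ✓  (f3,d5) ✗  (f5,d1) ✗  (f5,d4) ✓  (f6,d2) ✗  (f6,d3) ✓  (f7,d1) ✗  (f7,d3) ✓  (f7,d5) ✓
Counterexamples (restrictor pairs failing the scope): 6.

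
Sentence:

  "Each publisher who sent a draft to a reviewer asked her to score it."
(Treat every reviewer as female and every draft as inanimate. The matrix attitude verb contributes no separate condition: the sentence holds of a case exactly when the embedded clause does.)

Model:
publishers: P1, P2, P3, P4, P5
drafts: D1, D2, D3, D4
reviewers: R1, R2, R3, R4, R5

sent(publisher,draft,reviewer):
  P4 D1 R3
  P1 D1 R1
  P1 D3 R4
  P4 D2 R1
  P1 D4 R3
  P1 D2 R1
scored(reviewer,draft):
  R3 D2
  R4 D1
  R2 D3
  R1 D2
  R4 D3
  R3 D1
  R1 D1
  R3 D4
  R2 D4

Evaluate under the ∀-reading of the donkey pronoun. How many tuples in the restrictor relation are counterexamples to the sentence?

"her" takes "a reviewer" as antecedent and "it" takes "a draft"; both are donkey pronouns co-varying with the restrictor.
Strong reading: for every (p,d,r) with sent(p,d,r), scored(r,d).
Restrictor triples: (P1,D1,R1)→scored(R1,D1) ✓  (P1,D2,R1)→scored(R1,D2) ✓  (P1,D3,R4)→scored(R4,D3) ✓  (P1,D4,R3)→scored(R3,D4) ✓  (P4,D1,R3)→scored(R3,D1) ✓  (P4,D2,R1)→scored(R1,D2) ✓
Counterexamples (restrictor triples failing the scope): 0.

0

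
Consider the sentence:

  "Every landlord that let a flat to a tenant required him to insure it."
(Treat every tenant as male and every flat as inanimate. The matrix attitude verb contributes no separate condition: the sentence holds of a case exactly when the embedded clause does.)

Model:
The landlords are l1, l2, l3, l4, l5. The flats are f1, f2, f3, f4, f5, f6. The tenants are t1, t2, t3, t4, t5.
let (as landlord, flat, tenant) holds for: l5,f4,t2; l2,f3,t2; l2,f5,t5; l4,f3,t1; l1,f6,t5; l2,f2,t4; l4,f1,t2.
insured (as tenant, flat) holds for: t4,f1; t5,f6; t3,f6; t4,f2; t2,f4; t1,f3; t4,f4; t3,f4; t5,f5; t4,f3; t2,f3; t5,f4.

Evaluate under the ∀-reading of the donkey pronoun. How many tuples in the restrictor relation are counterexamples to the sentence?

"him" takes "a tenant" as antecedent and "it" takes "a flat"; both are donkey pronouns co-varying with the restrictor.
Strong reading: for every (l,f,t) with let(l,f,t), insured(t,f).
Restrictor triples: (l1,f6,t5)→insured(t5,f6) ✓  (l2,f2,t4)→insured(t4,f2) ✓  (l2,f3,t2)→insured(t2,f3) ✓  (l2,f5,t5)→insured(t5,f5) ✓  (l4,f1,t2)→insured(t2,f1) ✗  (l4,f3,t1)→insured(t1,f3) ✓  (l5,f4,t2)→insured(t2,f4) ✓
Counterexamples (restrictor triples failing the scope): 1.

1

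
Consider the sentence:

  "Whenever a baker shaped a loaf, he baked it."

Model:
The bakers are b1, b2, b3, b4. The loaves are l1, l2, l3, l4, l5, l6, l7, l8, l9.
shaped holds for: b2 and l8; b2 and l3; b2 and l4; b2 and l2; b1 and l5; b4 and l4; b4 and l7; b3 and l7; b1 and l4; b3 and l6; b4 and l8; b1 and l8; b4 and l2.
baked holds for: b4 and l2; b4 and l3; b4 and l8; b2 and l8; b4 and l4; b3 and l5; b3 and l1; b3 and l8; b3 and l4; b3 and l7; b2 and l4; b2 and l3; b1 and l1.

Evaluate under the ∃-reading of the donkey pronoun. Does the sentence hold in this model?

"it" takes "a loaf" as antecedent — a donkey pronoun bound across the clause boundary.
Weak reading: every baker b with some shaped-loaf has at least one shaped-loaf l such that baked(b,l).
Per baker: b1:✗  b2:✓  b3:✓  b4:✓
b1 has no witness among its shaped-loaves.

False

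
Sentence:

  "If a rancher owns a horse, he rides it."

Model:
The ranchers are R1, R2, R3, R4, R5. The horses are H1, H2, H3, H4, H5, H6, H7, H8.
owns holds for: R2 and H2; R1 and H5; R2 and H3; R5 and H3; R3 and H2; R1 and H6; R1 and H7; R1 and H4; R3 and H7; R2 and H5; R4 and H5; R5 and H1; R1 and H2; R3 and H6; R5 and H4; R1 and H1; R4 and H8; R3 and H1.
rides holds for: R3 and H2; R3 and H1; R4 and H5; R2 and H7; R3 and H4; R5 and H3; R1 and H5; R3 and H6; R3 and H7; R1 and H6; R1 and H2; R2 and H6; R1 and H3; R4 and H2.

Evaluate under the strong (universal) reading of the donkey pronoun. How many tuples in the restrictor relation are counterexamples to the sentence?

9

"it" takes "a horse" as antecedent — a donkey pronoun bound across the clause boundary.
Strong reading: for every (r,h) with owns(r,h), rides(r,h).
Restrictor pairs: (R1,H1) ✗  (R1,H2) ✓  (R1,H4) ✗  (R1,H5) ✓  (R1,H6) ✓  (R1,H7) ✗  (R2,H2) ✗  (R2,H3) ✗  (R2,H5) ✗  (R3,H1) ✓  (R3,H2) ✓  (R3,H6) ✓  (R3,H7) ✓  (R4,H5) ✓  (R4,H8) ✗  (R5,H1) ✗  (R5,H3) ✓  (R5,H4) ✗
Counterexamples (restrictor pairs failing the scope): 9.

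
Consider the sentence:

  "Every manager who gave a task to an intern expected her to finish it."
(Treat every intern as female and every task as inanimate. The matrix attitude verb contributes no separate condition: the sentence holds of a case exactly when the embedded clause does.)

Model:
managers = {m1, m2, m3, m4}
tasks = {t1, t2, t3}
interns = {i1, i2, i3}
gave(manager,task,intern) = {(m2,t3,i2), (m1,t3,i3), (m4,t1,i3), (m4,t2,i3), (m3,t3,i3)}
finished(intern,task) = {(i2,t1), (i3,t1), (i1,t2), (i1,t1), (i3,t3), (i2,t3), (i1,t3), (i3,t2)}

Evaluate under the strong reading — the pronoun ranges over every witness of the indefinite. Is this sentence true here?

True

"her" takes "an intern" as antecedent and "it" takes "a task"; both are donkey pronouns co-varying with the restrictor.
Strong reading: for every (m,t,i) with gave(m,t,i), finished(i,t).
Restrictor triples: (m1,t3,i3)→finished(i3,t3) ✓  (m2,t3,i2)→finished(i2,t3) ✓  (m3,t3,i3)→finished(i3,t3) ✓  (m4,t1,i3)→finished(i3,t1) ✓  (m4,t2,i3)→finished(i3,t2) ✓
Every restrictor triple satisfies the scope.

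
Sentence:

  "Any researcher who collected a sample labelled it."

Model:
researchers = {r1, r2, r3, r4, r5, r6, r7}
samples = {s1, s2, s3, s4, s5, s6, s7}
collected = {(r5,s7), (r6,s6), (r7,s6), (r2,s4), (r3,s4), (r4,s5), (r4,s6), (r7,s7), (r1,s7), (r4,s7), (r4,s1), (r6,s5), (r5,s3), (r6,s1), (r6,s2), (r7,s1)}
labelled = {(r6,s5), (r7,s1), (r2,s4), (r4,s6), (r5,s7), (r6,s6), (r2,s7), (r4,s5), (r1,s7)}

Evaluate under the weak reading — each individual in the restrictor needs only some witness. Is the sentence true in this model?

"it" takes "a sample" as antecedent — a donkey pronoun bound across the clause boundary.
Weak reading: every researcher r with some collected-sample has at least one collected-sample s such that labelled(r,s).
Per researcher: r1:✓  r2:✓  r3:✗  r4:✓  r5:✓  r6:✓  r7:✓
r3 has no witness among its collected-samples.

False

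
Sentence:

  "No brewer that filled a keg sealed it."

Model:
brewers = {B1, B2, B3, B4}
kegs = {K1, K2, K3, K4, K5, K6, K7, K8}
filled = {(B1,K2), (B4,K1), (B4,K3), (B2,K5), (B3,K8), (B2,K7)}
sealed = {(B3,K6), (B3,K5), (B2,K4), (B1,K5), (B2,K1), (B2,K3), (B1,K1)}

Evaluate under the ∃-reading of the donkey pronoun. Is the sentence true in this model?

True

"it" takes "a keg" as antecedent — a donkey pronoun bound across the clause boundary.
Truth condition: for no (b,k) with filled(b,k) does sealed(b,k) hold.
Restrictor pairs — does the scope hold? (B1,K2):fails  (B2,K5):fails  (B2,K7):fails  (B3,K8):fails  (B4,K1):fails  (B4,K3):fails
Scope holds for no restrictor pair, so the sentence is true.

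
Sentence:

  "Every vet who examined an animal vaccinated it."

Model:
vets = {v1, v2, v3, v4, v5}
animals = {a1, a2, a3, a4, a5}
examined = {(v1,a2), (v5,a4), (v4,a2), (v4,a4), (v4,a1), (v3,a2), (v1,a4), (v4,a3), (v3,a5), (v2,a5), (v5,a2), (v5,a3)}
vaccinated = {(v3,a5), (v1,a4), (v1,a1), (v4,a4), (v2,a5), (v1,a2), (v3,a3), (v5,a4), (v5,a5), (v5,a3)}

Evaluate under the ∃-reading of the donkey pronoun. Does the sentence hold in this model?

"it" takes "an animal" as antecedent — a donkey pronoun bound across the clause boundary.
Weak reading: every vet v with some examined-animal has at least one examined-animal a such that vaccinated(v,a).
Per vet: v1:✓  v2:✓  v3:✓  v4:✓  v5:✓
Every vet in the restrictor has a witness.

True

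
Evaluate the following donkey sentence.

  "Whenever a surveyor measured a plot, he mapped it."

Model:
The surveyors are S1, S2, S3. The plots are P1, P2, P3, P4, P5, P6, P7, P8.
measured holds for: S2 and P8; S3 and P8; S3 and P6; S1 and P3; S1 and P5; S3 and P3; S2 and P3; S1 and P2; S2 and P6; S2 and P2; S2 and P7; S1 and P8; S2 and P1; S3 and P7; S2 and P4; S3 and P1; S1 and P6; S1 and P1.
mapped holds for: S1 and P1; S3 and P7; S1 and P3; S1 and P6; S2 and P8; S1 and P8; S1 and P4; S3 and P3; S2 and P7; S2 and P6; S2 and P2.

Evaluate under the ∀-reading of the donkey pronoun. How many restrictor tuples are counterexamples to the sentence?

8

"it" takes "a plot" as antecedent — a donkey pronoun bound across the clause boundary.
Strong reading: for every (s,p) with measured(s,p), mapped(s,p).
Restrictor pairs: (S1,P1) ✓  (S1,P2) ✗  (S1,P3) ✓  (S1,P5) ✗  (S1,P6) ✓  (S1,P8) ✓  (S2,P1) ✗  (S2,P2) ✓  (S2,P3) ✗  (S2,P4) ✗  (S2,P6) ✓  (S2,P7) ✓  (S2,P8) ✓  (S3,P1) ✗  (S3,P3) ✓  (S3,P6) ✗  (S3,P7) ✓  (S3,P8) ✗
Counterexamples (restrictor pairs failing the scope): 8.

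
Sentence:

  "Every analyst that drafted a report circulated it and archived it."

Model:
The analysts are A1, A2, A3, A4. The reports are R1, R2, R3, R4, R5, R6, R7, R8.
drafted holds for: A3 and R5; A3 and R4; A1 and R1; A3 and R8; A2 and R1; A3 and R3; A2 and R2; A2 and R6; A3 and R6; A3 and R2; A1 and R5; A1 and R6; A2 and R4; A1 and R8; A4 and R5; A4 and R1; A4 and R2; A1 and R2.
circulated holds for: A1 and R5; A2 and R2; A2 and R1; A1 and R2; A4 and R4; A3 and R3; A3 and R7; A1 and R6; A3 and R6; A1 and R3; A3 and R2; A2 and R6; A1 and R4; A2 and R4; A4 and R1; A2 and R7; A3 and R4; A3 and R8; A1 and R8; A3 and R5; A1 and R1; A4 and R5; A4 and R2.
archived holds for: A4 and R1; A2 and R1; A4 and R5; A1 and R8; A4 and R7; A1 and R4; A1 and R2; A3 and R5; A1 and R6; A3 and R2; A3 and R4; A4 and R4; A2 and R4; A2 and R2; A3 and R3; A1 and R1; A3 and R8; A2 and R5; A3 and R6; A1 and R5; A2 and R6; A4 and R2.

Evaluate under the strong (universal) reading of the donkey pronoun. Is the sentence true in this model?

"it" takes "a report" as antecedent — a donkey pronoun bound across the clause boundary.
Strong reading: for every (a,r) with drafted(a,r), circulated(a,r) ∧ archived(a,r).
Restrictor pairs: (A1,R1) ✓  (A1,R2) ✓  (A1,R5) ✓  (A1,R6) ✓  (A1,R8) ✓  (A2,R1) ✓  (A2,R2) ✓  (A2,R4) ✓  (A2,R6) ✓  (A3,R2) ✓  (A3,R3) ✓  (A3,R4) ✓  (A3,R5) ✓  (A3,R6) ✓  (A3,R8) ✓  (A4,R1) ✓  (A4,R2) ✓  (A4,R5) ✓
Every restrictor pair satisfies the scope.

True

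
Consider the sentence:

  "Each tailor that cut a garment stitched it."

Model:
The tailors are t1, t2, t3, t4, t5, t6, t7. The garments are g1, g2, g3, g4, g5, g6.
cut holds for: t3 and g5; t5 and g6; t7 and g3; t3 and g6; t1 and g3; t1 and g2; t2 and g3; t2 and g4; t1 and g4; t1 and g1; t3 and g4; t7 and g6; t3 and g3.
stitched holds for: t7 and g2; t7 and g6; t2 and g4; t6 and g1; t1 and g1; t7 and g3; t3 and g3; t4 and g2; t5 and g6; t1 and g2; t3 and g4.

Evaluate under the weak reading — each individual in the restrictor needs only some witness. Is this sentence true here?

"it" takes "a garment" as antecedent — a donkey pronoun bound across the clause boundary.
Weak reading: every tailor t with some cut-garment has at least one cut-garment g such that stitched(t,g).
Per tailor: t1:✓  t2:✓  t3:✓  t5:✓  t7:✓
Every tailor in the restrictor has a witness.

True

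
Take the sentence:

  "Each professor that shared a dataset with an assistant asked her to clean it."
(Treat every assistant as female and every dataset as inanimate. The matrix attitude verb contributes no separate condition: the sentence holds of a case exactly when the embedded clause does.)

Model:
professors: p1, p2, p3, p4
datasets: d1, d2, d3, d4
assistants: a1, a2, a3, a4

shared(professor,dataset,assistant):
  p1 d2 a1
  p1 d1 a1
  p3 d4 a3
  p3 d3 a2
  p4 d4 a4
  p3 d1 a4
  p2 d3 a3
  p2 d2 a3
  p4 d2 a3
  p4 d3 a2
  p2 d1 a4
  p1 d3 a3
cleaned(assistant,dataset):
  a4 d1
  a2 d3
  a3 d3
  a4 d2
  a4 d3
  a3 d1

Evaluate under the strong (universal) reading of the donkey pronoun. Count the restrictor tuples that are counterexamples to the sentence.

"her" takes "an assistant" as antecedent and "it" takes "a dataset"; both are donkey pronouns co-varying with the restrictor.
Strong reading: for every (p,d,a) with shared(p,d,a), cleaned(a,d).
Restrictor triples: (p1,d1,a1)→cleaned(a1,d1) ✗  (p1,d2,a1)→cleaned(a1,d2) ✗  (p1,d3,a3)→cleaned(a3,d3) ✓  (p2,d1,a4)→cleaned(a4,d1) ✓  (p2,d2,a3)→cleaned(a3,d2) ✗  (p2,d3,a3)→cleaned(a3,d3) ✓  (p3,d1,a4)→cleaned(a4,d1) ✓  (p3,d3,a2)→cleaned(a2,d3) ✓  (p3,d4,a3)→cleaned(a3,d4) ✗  (p4,d2,a3)→cleaned(a3,d2) ✗  (p4,d3,a2)→cleaned(a2,d3) ✓  (p4,d4,a4)→cleaned(a4,d4) ✗
Counterexamples (restrictor triples failing the scope): 6.

6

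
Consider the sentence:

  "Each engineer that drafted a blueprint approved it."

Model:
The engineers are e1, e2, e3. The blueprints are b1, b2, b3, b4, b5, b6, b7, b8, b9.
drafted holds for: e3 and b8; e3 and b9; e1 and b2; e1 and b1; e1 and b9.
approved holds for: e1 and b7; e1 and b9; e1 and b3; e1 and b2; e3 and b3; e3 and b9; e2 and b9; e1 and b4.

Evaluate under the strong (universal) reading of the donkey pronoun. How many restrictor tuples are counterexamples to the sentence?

2

"it" takes "a blueprint" as antecedent — a donkey pronoun bound across the clause boundary.
Strong reading: for every (e,b) with drafted(e,b), approved(e,b).
Restrictor pairs: (e1,b1) ✗  (e1,b2) ✓  (e1,b9) ✓  (e3,b8) ✗  (e3,b9) ✓
Counterexamples (restrictor pairs failing the scope): 2.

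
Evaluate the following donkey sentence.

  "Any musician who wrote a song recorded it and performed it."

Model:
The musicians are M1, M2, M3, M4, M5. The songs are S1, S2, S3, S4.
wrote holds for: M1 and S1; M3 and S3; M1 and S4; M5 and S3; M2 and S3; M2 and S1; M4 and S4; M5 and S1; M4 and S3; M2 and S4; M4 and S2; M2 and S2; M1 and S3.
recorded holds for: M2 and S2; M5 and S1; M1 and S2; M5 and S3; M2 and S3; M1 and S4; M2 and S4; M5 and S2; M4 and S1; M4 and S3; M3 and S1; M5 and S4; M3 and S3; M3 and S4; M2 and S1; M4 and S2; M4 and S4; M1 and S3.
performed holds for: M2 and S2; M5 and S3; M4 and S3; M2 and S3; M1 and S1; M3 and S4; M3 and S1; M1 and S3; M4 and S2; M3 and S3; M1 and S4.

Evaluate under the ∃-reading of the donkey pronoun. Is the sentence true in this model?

True

"it" takes "a song" as antecedent — a donkey pronoun bound across the clause boundary.
Weak reading: every musician m with some wrote-song has at least one wrote-song s such that recorded(m,s) ∧ performed(m,s).
Per musician: M1:✓  M2:✓  M3:✓  M4:✓  M5:✓
Every musician in the restrictor has a witness.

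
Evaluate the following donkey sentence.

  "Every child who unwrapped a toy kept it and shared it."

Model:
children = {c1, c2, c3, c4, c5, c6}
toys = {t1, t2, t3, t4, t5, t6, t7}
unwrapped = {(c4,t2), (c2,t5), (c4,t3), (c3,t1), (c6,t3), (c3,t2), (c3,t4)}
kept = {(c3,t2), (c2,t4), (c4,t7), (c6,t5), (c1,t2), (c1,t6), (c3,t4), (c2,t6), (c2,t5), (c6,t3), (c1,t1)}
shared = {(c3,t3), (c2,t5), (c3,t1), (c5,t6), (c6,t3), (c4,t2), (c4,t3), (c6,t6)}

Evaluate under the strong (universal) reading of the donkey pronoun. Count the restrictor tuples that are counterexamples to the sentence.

5

"it" takes "a toy" as antecedent — a donkey pronoun bound across the clause boundary.
Strong reading: for every (c,t) with unwrapped(c,t), kept(c,t) ∧ shared(c,t).
Restrictor pairs: (c2,t5) ✓  (c3,t1) ✗  (c3,t2) ✗  (c3,t4) ✗  (c4,t2) ✗  (c4,t3) ✗  (c6,t3) ✓
Counterexamples (restrictor pairs failing the scope): 5.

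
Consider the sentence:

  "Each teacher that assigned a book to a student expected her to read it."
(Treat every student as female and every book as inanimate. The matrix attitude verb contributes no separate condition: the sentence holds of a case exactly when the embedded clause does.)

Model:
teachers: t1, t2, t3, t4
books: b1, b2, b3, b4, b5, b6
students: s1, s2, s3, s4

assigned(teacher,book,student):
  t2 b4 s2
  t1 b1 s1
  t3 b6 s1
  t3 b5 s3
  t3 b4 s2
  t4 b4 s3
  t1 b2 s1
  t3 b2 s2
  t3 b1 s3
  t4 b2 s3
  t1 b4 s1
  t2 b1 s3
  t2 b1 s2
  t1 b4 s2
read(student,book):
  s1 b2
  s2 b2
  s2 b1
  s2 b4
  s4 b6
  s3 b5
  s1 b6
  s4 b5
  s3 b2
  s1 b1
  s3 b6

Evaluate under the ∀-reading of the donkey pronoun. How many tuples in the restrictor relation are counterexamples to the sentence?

"her" takes "a student" as antecedent and "it" takes "a book"; both are donkey pronouns co-varying with the restrictor.
Strong reading: for every (t,b,s) with assigned(t,b,s), read(s,b).
Restrictor triples: (t1,b1,s1)→read(s1,b1) ✓  (t1,b2,s1)→read(s1,b2) ✓  (t1,b4,s1)→read(s1,b4) ✗  (t1,b4,s2)→read(s2,b4) ✓  (t2,b1,s2)→read(s2,b1) ✓  (t2,b1,s3)→read(s3,b1) ✗  (t2,b4,s2)→read(s2,b4) ✓  (t3,b1,s3)→read(s3,b1) ✗  (t3,b2,s2)→read(s2,b2) ✓  (t3,b4,s2)→read(s2,b4) ✓  (t3,b5,s3)→read(s3,b5) ✓  (t3,b6,s1)→read(s1,b6) ✓  (t4,b2,s3)→read(s3,b2) ✓  (t4,b4,s3)→read(s3,b4) ✗
Counterexamples (restrictor triples failing the scope): 4.

4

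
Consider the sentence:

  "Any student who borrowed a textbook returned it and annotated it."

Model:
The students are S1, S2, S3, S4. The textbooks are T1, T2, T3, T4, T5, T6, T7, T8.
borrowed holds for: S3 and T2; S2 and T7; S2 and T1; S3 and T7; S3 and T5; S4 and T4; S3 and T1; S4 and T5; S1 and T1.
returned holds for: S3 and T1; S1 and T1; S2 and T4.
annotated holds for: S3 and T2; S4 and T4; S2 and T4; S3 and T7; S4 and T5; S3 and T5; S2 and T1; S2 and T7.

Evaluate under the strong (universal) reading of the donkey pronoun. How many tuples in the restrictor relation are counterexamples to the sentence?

"it" takes "a textbook" as antecedent — a donkey pronoun bound across the clause boundary.
Strong reading: for every (s,t) with borrowed(s,t), returned(s,t) ∧ annotated(s,t).
Restrictor pairs: (S1,T1) ✗  (S2,T1) ✗  (S2,T7) ✗  (S3,T1) ✗  (S3,T2) ✗  (S3,T5) ✗  (S3,T7) ✗  (S4,T4) ✗  (S4,T5) ✗
Counterexamples (restrictor pairs failing the scope): 9.

9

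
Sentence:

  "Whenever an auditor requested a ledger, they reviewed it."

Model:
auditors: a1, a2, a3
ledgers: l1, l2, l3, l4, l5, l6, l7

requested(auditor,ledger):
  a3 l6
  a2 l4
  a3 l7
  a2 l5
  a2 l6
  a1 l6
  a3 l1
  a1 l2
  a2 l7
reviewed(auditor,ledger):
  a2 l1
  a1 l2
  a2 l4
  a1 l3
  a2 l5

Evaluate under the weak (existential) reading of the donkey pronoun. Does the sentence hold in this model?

"it" takes "a ledger" as antecedent — a donkey pronoun bound across the clause boundary.
Weak reading: every auditor a with some requested-ledger has at least one requested-ledger l such that reviewed(a,l).
Per auditor: a1:✓  a2:✓  a3:✗
a3 has no witness among its requested-ledgers.

False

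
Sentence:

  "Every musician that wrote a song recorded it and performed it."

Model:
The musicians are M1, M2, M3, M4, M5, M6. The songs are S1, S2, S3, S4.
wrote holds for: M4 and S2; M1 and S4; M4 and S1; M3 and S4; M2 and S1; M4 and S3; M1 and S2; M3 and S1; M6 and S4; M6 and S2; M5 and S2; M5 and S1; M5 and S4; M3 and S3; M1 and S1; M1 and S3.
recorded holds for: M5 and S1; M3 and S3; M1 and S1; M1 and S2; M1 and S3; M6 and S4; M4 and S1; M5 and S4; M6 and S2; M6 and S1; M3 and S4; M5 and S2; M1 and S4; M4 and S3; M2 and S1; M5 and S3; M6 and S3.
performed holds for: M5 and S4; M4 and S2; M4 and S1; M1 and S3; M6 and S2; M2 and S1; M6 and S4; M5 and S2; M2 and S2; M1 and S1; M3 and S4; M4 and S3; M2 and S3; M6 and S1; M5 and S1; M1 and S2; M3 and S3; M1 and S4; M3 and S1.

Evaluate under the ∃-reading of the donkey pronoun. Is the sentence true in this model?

True

"it" takes "a song" as antecedent — a donkey pronoun bound across the clause boundary.
Weak reading: every musician m with some wrote-song has at least one wrote-song s such that recorded(m,s) ∧ performed(m,s).
Per musician: M1:✓  M2:✓  M3:✓  M4:✓  M5:✓  M6:✓
Every musician in the restrictor has a witness.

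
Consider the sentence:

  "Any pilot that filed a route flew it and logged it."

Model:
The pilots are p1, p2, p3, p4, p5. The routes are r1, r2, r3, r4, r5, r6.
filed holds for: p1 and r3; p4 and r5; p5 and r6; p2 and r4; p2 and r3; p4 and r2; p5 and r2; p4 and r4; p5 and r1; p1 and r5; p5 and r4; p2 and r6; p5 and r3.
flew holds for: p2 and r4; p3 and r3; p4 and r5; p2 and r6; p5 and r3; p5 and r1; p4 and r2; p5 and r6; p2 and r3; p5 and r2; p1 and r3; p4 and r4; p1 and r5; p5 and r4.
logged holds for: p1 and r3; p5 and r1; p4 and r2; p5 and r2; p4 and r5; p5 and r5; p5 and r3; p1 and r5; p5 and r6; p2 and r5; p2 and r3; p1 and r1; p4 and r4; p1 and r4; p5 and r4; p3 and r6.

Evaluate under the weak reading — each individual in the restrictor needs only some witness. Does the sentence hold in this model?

True

"it" takes "a route" as antecedent — a donkey pronoun bound across the clause boundary.
Weak reading: every pilot p with some filed-route has at least one filed-route r such that flew(p,r) ∧ logged(p,r).
Per pilot: p1:✓  p2:✓  p4:✓  p5:✓
Every pilot in the restrictor has a witness.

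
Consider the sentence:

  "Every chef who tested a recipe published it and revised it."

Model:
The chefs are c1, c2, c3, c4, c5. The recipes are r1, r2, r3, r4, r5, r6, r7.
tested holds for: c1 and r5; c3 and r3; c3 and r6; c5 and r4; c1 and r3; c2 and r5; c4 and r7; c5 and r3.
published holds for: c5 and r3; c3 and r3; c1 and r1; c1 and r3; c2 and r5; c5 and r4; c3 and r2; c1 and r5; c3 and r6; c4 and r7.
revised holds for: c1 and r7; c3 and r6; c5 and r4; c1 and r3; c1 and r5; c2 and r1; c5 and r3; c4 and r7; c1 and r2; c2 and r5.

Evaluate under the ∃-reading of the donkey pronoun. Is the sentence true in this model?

True

"it" takes "a recipe" as antecedent — a donkey pronoun bound across the clause boundary.
Weak reading: every chef c with some tested-recipe has at least one tested-recipe r such that published(c,r) ∧ revised(c,r).
Per chef: c1:✓  c2:✓  c3:✓  c4:✓  c5:✓
Every chef in the restrictor has a witness.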